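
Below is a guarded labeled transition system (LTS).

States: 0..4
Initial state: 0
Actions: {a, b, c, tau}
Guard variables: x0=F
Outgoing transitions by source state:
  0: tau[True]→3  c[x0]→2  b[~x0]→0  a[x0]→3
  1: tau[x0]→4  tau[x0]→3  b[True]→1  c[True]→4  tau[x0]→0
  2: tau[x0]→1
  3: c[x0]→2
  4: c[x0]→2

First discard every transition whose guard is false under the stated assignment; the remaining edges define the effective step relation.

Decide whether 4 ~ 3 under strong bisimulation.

Answer: BISIMILAR

Trace:
Bisimulation quotient by refinement:
  round 0: {{0,1,2,3,4}}
  round 1: {{0},{1},{2,3,4}}
Fixed point at round 2; 3 class(es).
class of 4: {2,3,4}; class of 3: {2,3,4}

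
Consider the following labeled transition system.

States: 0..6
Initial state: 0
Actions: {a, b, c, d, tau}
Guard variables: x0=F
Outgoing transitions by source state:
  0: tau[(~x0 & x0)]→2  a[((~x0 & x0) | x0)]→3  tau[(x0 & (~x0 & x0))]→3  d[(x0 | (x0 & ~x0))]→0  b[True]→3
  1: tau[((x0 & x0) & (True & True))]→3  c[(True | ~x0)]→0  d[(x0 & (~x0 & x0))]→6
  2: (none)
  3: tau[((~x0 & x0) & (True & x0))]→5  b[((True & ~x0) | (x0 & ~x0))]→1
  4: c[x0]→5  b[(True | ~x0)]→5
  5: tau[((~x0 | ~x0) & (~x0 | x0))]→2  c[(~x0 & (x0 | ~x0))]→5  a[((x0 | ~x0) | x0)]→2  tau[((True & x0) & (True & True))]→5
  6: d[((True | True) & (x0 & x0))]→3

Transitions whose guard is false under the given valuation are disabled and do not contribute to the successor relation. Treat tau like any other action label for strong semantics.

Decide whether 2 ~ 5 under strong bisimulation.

Compute ~ classes (split until stable):
  round 0: {{0,1,2,3,4,5,6}}
  round 1: {{0,3,4},{1},{2,6},{5}}
  round 2: {{0},{1},{2,6},{3},{4},{5}}
6 equivalence class(es) (converged in 3)
[2]={2,6}  [5]={5}

Answer: NOT BISIMILAR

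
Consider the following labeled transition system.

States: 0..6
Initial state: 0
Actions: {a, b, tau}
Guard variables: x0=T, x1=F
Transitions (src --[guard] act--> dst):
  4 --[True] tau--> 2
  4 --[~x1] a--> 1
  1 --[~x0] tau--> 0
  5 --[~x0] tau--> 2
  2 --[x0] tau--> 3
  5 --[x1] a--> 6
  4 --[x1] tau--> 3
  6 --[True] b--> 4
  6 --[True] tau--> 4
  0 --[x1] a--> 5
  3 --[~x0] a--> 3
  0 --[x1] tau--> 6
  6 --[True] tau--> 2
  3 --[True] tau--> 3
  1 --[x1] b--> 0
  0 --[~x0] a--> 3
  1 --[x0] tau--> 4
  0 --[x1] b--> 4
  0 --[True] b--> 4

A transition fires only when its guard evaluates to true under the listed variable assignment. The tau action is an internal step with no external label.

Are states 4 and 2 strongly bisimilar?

Bisimulation quotient by refinement:
  round 0: {{0,1,2,3,4,5,6}}
  round 1: {{0},{1,2,3},{4},{5},{6}}
  round 2: {{0},{1},{2,3},{4},{5},{6}}
Fixed point at round 3; 6 class(es).
class of 4: {4}; class of 2: {2,3}

Answer: NOT BISIMILAR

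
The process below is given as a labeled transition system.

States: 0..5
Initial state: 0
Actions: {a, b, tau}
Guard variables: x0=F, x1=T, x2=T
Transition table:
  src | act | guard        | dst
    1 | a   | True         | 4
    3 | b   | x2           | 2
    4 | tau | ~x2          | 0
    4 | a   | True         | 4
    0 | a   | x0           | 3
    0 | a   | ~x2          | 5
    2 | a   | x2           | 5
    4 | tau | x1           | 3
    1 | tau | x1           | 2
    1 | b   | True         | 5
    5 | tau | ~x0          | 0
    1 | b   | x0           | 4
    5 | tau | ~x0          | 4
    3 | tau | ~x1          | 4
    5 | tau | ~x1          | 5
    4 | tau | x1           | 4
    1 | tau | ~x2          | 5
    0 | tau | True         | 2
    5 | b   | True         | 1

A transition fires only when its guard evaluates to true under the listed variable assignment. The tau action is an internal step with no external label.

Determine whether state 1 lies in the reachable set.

Guard filter leaves 12 enabled edge(s).
Layer 0: {0}
Layer 1: {2}  cumulative {0,2}
Layer 2: {5}  cumulative {0,2,5}
Layer 3: {1,4}  cumulative {0,1,2,4,5}
Layer 4: {3}  cumulative {0,1,2,3,4,5}
R = {0,1,2,3,4,5}
trace reaching 1: tau·a·b

Answer: REACHABLE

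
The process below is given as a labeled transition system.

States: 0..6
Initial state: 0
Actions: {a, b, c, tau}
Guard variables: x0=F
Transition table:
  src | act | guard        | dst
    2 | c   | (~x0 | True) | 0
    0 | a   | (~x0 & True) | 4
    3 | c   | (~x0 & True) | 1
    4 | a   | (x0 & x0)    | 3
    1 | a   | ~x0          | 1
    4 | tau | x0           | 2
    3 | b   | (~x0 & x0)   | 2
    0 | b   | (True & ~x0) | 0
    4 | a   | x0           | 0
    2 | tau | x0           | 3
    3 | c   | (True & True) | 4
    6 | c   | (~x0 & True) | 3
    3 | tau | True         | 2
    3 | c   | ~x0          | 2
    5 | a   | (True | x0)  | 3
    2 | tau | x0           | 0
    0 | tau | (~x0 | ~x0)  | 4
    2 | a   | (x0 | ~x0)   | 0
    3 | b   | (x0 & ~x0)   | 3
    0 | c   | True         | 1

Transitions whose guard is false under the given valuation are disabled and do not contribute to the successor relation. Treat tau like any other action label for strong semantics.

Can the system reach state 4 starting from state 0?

Answer: REACHABLE

Analysis:
13 transition(s) survive guard evaluation.
L0 = {0}
L1 = {1,4}  cumulative {0,1,4}
Reachable = {0,1,4}
witness 4: a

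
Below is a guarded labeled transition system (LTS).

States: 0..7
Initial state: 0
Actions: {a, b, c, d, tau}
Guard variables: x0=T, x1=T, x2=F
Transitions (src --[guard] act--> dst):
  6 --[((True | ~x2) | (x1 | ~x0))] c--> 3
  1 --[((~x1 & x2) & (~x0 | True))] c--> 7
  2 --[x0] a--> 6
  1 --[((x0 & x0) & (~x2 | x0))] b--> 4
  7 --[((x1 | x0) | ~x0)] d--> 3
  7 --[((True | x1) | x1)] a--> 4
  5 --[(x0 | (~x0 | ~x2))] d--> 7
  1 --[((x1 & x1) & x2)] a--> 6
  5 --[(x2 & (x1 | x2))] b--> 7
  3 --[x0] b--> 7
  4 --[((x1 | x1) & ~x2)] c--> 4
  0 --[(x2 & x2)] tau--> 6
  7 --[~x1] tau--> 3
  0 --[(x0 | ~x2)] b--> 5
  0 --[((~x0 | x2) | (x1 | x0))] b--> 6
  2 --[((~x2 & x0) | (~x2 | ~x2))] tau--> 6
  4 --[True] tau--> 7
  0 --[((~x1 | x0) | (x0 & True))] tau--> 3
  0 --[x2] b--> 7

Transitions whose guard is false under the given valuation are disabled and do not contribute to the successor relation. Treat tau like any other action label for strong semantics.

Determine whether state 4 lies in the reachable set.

Answer: REACHABLE

Working:
After dropping false guards: 13 live edges.
L0 = {0}
L1 = {3,5,6}  cumulative {0,3,5,6}
L2 = {7}  cumulative {0,3,5,6,7}
L3 = {4}  cumulative {0,3,4,5,6,7}
Reachable = {0,3,4,5,6,7}
Path to 4: b·d·a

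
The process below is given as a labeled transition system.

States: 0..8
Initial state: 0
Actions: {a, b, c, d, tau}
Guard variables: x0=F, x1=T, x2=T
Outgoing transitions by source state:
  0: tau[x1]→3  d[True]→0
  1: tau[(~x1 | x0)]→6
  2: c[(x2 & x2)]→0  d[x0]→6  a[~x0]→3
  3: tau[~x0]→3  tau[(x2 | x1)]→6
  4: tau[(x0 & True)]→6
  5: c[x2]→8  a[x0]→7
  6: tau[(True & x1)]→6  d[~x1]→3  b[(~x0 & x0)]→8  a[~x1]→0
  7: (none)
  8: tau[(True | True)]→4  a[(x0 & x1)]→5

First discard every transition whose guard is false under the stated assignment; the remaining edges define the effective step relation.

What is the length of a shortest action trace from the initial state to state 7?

Answer: UNREACHABLE

Working:
BFS to 7:
  Layer 0: {0}
  Layer 1: {3}
  Layer 2: {6}
7 never appears.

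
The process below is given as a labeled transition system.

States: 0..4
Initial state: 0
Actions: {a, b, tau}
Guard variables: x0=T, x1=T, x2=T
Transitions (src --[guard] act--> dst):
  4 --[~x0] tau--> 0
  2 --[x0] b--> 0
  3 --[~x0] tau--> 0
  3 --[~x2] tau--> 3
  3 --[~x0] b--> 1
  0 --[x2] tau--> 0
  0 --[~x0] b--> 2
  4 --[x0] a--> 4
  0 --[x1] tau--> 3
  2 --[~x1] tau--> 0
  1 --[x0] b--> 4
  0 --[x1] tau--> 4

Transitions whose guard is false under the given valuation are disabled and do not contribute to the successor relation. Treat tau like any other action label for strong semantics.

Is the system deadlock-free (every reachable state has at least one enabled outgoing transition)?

Answer: DEADLOCK at state 3

Working:
Reachable = {0,3,4}
  0: tau→0  tau→3  tau→4  [3 exit(s)]
  3: ∅  [deadlock]
  4: a→4  [1 exit(s)]
Path to 3: tau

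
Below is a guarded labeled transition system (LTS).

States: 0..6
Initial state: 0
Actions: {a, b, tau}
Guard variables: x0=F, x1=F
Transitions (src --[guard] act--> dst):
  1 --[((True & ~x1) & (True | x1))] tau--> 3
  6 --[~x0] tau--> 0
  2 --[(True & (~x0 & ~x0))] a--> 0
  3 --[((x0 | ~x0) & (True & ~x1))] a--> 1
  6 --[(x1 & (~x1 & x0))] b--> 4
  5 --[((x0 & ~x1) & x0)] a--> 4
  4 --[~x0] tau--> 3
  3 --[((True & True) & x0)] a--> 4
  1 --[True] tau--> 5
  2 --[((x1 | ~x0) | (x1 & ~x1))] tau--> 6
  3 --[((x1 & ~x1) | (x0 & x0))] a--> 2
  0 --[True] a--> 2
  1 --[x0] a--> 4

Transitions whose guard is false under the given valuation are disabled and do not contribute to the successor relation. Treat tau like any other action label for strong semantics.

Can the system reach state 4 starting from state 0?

Answer: UNREACHABLE

Working:
8 transition(s) survive guard evaluation.
L0 = {0}
L1 = {2}  cumulative {0,2}
L2 = {6}  cumulative {0,2,6}
R = {0,2,6}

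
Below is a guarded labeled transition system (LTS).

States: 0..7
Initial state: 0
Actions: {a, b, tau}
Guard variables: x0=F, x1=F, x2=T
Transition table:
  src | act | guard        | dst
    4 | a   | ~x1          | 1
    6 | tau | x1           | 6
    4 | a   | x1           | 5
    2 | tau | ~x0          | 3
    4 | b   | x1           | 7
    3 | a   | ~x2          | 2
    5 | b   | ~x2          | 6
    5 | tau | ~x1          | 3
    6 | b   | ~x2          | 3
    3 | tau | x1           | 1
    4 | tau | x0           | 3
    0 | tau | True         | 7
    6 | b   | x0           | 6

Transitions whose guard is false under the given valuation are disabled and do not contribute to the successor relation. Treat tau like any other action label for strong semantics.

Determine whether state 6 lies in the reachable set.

Answer: UNREACHABLE

Trace:
After dropping false guards: 4 live edges.
L0 = {0}
L1 = {7}  cumulative {0,7}
Reachable = {0,7}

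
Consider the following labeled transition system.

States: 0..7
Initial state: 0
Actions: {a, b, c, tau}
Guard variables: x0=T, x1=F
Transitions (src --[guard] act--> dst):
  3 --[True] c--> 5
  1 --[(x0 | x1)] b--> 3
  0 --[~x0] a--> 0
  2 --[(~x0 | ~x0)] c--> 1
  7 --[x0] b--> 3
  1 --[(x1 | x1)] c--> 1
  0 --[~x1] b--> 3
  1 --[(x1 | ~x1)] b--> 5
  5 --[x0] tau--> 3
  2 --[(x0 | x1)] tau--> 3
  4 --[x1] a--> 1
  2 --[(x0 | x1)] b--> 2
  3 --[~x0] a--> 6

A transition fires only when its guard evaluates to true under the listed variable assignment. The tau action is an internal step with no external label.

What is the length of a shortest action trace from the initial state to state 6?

Layered search for 6:
  depth 0: {0}
  depth 1: {3}
  depth 2: {5}
6 never appears.

Answer: UNREACHABLE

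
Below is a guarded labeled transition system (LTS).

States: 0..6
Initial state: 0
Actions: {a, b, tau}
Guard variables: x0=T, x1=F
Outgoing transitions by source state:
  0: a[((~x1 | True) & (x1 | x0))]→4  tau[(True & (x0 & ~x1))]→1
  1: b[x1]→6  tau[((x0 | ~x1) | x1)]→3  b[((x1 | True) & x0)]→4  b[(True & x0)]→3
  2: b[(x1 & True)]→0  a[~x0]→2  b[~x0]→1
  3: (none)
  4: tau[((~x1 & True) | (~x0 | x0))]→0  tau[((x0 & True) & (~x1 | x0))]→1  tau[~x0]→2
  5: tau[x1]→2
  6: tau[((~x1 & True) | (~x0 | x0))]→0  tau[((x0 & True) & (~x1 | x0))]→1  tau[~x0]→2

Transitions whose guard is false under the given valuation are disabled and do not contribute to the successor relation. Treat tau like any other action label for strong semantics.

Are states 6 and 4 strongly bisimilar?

Bisimulation quotient by refinement:
  π0 = {{0,1,2,3,4,5,6}}
  π1 = {{0},{1},{2,3,5},{4,6}}
Fixed point at round 2; 4 class(es).
class of 6: {4,6}; class of 4: {4,6}

Answer: BISIMILAR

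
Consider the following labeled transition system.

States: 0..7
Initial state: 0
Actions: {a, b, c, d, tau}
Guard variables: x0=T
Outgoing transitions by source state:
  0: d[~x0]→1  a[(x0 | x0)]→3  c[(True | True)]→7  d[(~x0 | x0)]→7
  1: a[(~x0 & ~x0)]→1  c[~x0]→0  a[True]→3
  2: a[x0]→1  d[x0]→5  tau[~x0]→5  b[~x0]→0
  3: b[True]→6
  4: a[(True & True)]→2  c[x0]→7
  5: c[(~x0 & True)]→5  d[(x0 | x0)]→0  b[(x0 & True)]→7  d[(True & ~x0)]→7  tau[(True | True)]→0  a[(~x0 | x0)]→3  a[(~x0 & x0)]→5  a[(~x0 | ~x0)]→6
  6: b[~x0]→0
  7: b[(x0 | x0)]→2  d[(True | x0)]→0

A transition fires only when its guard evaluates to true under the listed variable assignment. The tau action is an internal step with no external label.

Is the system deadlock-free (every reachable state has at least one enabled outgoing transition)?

Reachable = {0,1,2,3,5,6,7}
  0: a→3  c→7  d→7  [3 out]
  1: a→3  [1 out]
  2: a→1  d→5  [2 out]
  3: b→6  [1 out]
  5: a→3  b→7  d→0  tau→0  [4 out]
  6: ∅  [STUCK]
  7: b→2  d→0  [2 out]
witness 6: a·b

Answer: DEADLOCK at state 6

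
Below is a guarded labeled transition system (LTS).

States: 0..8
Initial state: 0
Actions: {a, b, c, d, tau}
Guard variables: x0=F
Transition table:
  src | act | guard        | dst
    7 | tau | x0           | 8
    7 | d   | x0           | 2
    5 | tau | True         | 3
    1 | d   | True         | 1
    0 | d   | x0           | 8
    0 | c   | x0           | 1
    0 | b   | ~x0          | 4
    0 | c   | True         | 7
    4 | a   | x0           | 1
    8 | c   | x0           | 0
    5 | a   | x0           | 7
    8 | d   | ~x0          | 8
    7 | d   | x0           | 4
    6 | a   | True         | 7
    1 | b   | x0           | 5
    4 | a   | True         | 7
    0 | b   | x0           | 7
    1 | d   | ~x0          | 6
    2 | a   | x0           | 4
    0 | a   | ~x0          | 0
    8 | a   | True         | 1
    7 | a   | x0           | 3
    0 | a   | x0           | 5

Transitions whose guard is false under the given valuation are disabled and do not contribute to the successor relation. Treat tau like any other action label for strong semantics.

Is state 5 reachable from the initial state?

Answer: UNREACHABLE

Analysis:
Guard filter leaves 10 enabled edge(s).
depth 0: {0}
depth 1: {4,7}  cumulative {0,4,7}
R = {0,4,7}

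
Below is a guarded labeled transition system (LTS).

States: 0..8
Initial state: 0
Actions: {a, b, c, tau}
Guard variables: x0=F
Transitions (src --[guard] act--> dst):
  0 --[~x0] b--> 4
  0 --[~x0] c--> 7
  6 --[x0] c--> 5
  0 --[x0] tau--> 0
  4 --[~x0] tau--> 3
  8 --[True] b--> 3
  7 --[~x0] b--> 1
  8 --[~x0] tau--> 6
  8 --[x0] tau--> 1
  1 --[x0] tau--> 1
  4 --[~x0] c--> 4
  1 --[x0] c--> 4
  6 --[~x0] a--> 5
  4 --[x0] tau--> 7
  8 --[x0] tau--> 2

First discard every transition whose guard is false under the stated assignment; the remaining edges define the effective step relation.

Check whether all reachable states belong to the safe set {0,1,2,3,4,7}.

Safe = {0,1,2,3,4,7}
R = {0,1,3,4,7}
  0: safe
  1: safe
  3: safe
  4: safe
  7: safe

Answer: INVARIANT HOLDS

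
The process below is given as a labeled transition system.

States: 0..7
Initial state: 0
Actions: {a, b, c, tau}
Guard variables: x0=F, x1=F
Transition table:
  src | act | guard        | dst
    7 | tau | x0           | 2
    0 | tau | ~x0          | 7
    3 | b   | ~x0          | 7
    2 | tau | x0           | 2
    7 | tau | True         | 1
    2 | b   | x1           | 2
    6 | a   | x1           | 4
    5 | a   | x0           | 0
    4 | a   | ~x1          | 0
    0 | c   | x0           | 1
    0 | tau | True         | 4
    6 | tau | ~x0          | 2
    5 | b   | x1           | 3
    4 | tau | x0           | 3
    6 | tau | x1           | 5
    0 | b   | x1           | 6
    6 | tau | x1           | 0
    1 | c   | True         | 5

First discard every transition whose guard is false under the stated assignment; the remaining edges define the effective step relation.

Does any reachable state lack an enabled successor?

Reachable = {0,1,4,5,7}
  0: tau→4  tau→7  [2 exit(s)]
  1: c→5  [1 exit(s)]
  4: a→0  [1 exit(s)]
  5: ∅  [no exit]
  7: tau→1  [1 exit(s)]
witness 5: tau·tau·c

Answer: DEADLOCK at state 5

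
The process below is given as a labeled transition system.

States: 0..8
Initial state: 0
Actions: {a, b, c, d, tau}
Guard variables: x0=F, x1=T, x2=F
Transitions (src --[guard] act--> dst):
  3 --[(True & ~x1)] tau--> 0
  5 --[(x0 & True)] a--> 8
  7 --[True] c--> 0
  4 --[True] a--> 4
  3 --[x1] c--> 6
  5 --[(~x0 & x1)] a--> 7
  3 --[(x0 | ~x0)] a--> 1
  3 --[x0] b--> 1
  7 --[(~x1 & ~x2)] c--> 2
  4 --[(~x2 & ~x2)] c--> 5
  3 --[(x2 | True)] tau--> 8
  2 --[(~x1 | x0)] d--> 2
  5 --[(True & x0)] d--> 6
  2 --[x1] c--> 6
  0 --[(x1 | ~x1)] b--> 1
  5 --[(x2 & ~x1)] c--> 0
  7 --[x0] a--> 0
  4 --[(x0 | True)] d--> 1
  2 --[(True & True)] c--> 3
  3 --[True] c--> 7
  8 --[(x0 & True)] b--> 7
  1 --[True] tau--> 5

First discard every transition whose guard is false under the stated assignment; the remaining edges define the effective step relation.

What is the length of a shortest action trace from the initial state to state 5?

Answer: 2

Analysis:
Layered search for 5:
  L0 = {0}
  L1 = {1}
  L2 = {5}
depth(5)=2, e.g. b·tau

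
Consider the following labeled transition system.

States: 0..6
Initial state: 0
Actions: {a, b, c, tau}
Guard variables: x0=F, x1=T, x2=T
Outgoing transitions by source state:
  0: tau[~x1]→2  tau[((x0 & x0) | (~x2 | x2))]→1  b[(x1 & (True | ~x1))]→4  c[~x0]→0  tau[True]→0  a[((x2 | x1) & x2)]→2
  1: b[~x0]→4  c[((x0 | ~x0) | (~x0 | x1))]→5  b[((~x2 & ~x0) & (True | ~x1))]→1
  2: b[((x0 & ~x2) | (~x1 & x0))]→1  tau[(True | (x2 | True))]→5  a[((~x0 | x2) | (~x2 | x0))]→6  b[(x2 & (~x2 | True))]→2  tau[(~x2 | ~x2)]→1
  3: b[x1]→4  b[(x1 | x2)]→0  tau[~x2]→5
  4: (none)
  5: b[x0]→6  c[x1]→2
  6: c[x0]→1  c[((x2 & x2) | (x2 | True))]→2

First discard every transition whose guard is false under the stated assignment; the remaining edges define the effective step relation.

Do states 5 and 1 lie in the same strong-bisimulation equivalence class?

Answer: NOT BISIMILAR

Working:
Bisimulation quotient by refinement:
  π0 = {{0,1,2,3,4,5,6}}
  π1 = {{0},{1},{2},{3},{4},{5,6}}
6 equivalence class(es) (converged in 2)
5∈{5,6}, 1∈{1}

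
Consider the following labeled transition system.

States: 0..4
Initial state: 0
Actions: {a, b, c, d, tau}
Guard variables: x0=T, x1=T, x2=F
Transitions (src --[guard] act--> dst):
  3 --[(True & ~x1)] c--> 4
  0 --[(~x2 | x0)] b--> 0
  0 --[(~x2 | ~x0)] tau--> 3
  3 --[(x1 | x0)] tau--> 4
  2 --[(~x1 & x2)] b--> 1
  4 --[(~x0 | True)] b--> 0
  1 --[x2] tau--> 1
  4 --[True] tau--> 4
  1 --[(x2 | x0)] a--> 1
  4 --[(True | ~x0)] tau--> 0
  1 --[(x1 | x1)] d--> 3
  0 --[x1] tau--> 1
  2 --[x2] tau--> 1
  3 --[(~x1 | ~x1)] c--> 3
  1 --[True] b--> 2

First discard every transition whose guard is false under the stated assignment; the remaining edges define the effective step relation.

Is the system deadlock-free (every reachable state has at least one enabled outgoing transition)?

Answer: DEADLOCK at state 2

Working:
Reach set: {0,1,2,3,4}
  0: b→0  tau→1  tau→3  [deg 3]
  1: a→1  b→2  d→3  [deg 3]
  2: ∅  [STUCK]
  3: tau→4  [deg 1]
  4: b→0  tau→0  tau→4  [deg 3]
trace reaching 2: tau·b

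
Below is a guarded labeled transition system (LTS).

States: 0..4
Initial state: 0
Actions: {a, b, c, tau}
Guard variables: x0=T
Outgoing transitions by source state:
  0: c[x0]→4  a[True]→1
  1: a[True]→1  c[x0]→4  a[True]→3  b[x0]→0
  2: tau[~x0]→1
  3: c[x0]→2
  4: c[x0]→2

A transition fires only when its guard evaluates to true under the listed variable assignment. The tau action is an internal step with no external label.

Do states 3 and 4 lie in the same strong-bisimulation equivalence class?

Answer: BISIMILAR

Analysis:
Compute ~ classes (split until stable):
  π0 = {{0,1,2,3,4}}
  π1 = {{0},{1},{2},{3,4}}
stable after 2 split(s): 4 block(s)
3∈{3,4}, 4∈{3,4}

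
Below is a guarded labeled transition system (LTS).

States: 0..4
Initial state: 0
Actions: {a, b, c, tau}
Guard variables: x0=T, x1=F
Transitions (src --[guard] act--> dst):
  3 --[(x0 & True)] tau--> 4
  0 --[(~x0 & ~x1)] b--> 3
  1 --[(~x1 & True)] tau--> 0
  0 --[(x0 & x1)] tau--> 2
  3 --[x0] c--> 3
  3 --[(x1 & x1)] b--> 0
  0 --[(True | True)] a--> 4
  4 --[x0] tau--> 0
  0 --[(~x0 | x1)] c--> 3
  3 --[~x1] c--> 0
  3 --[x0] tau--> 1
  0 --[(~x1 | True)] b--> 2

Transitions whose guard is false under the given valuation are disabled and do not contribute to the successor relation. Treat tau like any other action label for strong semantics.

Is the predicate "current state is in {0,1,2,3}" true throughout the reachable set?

Answer: INVARIANT VIOLATED at state 4

Working:
Safe = {0,1,2,3}
Reachable = {0,2,4}
  0: ok
  2: ok
  4: outside
reach 4 via a — violates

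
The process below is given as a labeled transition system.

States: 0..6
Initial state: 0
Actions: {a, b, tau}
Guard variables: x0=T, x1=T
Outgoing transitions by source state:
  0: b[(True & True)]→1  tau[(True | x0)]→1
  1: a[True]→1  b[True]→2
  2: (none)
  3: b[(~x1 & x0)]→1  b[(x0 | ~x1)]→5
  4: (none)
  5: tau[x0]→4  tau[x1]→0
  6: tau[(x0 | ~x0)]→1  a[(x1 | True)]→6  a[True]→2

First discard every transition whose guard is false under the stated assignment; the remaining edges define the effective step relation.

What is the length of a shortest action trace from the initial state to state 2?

Answer: 2

Trace:
BFS to 2:
  depth 0: {0}
  depth 1: {1}
  depth 2: {2}
depth(2)=2, e.g. b·b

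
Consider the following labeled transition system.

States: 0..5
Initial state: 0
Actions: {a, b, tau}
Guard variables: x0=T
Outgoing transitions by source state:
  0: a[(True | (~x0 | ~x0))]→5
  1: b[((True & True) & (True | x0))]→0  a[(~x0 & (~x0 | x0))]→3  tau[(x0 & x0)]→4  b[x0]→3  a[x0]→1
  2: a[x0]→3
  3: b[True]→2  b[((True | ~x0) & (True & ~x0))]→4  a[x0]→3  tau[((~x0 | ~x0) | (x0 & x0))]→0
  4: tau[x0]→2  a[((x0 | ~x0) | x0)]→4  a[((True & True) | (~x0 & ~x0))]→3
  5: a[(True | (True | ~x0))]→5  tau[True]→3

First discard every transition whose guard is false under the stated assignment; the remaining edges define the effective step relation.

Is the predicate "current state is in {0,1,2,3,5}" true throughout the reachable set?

Answer: INVARIANT HOLDS

Working:
Safe = {0,1,2,3,5}
Reachable = {0,2,3,5}
  0: ok
  2: ok
  3: ok
  5: ok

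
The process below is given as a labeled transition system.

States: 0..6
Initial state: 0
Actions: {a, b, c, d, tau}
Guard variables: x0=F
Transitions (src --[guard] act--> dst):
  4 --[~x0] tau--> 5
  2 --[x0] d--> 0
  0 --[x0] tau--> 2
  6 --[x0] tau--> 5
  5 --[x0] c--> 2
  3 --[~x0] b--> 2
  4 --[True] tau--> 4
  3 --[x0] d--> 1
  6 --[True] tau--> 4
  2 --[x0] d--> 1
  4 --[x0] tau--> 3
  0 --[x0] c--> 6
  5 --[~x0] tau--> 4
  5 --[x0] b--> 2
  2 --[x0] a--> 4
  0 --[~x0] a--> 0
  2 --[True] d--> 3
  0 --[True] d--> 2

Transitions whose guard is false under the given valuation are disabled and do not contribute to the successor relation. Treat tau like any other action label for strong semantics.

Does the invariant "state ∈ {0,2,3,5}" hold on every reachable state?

Answer: INVARIANT HOLDS

Working:
Inv-set: {0,2,3,5}
R = {0,2,3}
  0: ok
  2: ok
  3: ok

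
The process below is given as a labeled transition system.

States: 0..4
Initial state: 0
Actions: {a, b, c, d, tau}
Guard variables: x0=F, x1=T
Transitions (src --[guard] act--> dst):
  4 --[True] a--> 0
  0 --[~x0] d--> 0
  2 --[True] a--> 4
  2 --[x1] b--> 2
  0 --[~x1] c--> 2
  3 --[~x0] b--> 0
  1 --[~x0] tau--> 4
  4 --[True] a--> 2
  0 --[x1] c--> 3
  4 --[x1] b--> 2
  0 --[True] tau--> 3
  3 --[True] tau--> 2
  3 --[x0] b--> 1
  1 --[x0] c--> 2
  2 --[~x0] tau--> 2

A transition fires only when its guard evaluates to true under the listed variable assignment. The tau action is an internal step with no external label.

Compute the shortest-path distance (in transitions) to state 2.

Answer: 2

Analysis:
Breadth-first toward 2:
  depth 0: {0}
  depth 1: {3}
  depth 2: {2}
2 enters at depth 2; path c·tau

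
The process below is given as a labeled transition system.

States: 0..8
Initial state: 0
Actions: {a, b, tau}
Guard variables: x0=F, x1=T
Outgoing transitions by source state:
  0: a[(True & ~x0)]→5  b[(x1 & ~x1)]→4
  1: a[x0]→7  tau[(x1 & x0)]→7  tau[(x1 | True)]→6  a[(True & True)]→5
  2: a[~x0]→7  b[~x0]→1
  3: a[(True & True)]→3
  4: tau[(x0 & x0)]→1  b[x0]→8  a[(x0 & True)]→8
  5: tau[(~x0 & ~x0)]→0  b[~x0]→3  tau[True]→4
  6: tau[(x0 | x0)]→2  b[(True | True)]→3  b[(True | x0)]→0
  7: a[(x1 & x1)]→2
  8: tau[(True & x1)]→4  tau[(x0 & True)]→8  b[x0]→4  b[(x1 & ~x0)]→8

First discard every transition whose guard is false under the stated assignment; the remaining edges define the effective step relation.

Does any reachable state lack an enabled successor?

Reach set: {0,3,4,5}
  0: a→5  [1 exit(s)]
  3: a→3  [1 exit(s)]
  4: ∅  [STUCK]
  5: b→3  tau→0  tau→4  [3 exit(s)]
Path to 4: a·tau

Answer: DEADLOCK at state 4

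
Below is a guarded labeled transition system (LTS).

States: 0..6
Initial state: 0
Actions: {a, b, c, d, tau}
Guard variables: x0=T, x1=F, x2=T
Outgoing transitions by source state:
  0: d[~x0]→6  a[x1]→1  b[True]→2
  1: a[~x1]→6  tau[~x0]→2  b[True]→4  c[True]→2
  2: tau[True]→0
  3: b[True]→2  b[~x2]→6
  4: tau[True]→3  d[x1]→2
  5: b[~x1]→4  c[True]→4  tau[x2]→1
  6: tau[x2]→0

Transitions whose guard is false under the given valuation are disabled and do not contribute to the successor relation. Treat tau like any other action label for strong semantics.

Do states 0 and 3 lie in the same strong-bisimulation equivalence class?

Compute ~ classes (split until stable):
  round 0: {{0,1,2,3,4,5,6}}
  round 1: {{0,3},{1},{2,4,6},{5}}
Fixed point at round 2; 4 class(es).
[0]={0,3}  [3]={0,3}

Answer: BISIMILAR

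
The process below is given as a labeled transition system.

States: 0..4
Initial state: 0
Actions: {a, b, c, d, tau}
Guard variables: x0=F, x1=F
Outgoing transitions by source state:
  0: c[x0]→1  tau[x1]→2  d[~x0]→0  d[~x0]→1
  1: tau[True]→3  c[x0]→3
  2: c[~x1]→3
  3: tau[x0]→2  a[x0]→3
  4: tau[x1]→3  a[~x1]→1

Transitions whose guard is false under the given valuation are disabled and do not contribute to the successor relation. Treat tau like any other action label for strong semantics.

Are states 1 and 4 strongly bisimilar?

Answer: NOT BISIMILAR

Trace:
Refine partition for ~:
  π0 = {{0,1,2,3,4}}
  π1 = {{0},{1},{2},{3},{4}}
stable after 2 split(s): 5 block(s)
1∈{1}, 4∈{4}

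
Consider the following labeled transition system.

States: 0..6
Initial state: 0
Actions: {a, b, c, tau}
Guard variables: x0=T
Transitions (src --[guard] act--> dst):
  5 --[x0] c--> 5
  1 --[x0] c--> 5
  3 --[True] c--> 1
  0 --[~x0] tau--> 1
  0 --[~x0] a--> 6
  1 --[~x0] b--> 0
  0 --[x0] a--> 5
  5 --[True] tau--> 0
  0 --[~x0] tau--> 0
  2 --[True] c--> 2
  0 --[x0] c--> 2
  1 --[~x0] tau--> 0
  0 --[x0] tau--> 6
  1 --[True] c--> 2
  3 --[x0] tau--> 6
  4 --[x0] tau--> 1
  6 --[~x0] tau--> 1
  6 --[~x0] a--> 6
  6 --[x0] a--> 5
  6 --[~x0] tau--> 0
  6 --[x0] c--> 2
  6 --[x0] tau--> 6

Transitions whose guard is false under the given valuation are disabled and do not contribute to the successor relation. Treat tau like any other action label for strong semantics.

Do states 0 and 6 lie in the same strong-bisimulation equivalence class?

Answer: BISIMILAR

Working:
Compute ~ classes (split until stable):
  π0 = {{0,1,2,3,4,5,6}}
  π1 = {{0,6},{1,2},{3,5},{4}}
  π2 = {{0,6},{1},{2},{3},{4},{5}}
Fixed point at round 3; 6 class(es).
class of 0: {0,6}; class of 6: {0,6}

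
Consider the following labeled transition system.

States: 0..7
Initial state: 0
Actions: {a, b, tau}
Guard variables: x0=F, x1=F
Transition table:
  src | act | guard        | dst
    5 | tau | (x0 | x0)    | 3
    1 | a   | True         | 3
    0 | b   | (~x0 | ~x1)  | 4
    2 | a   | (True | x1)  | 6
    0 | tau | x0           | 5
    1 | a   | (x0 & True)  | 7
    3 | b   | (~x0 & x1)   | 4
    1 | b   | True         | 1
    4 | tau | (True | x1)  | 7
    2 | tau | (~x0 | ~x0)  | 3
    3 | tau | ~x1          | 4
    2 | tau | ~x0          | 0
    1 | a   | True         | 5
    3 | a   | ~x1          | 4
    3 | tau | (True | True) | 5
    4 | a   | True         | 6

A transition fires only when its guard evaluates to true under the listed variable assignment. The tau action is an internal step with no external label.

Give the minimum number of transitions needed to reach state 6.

Answer: 2

Analysis:
Breadth-first toward 6:
  depth 0: {0}
  depth 1: {4}
  depth 2: {6,7}
depth(6)=2, e.g. b·a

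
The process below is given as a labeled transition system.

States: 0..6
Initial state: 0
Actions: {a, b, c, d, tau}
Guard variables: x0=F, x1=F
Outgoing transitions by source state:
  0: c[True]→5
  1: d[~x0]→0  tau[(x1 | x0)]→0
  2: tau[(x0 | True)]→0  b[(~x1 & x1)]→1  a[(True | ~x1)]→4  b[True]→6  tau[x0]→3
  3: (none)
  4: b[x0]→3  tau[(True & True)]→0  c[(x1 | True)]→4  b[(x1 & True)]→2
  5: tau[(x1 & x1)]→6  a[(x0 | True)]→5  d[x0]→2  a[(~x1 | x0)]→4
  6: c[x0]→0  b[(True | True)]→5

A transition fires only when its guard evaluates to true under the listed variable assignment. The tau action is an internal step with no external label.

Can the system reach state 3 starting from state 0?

Answer: UNREACHABLE

Analysis:
Guard filter leaves 10 enabled edge(s).
depth 0: {0}
depth 1: {5}  cumulative {0,5}
depth 2: {4}  cumulative {0,4,5}
Reachable = {0,4,5}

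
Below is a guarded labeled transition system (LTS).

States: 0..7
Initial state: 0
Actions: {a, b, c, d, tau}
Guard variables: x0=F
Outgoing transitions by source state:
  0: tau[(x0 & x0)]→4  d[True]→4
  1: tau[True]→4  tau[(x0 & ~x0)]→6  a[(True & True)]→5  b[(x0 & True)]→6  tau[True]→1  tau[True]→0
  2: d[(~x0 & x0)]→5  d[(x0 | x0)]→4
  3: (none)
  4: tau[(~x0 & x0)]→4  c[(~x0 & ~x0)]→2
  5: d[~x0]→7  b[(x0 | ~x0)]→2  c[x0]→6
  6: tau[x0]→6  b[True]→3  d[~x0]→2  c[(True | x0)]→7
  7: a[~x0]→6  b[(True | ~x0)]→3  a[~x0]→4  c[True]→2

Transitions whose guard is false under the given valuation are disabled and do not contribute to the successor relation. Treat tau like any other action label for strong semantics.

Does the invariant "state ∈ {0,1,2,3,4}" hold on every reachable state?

Allowed set {0,1,2,3,4}
Reachable = {0,2,4}
  0: ✓
  2: ✓
  4: ✓

Answer: INVARIANT HOLDS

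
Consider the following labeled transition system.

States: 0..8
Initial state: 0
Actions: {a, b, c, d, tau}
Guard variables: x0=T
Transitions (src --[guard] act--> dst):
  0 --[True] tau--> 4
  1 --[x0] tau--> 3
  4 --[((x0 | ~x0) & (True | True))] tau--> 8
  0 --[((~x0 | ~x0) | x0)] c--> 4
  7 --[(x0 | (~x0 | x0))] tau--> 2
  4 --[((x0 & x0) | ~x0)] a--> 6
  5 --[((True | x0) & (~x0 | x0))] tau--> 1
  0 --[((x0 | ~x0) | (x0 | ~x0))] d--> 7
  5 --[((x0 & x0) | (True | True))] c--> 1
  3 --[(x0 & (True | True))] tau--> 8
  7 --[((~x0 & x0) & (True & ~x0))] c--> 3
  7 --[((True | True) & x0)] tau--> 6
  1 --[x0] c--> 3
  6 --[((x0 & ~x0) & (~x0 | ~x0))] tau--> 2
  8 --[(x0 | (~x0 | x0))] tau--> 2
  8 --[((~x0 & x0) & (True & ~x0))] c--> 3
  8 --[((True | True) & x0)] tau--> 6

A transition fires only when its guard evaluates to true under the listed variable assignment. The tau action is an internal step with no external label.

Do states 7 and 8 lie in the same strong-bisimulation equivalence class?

Bisimulation quotient by refinement:
  π0 = {{0,1,2,3,4,5,6,7,8}}
  π1 = {{0},{1,5},{2,6},{3,7,8},{4}}
  π2 = {{0},{1},{2,6},{3},{4},{5},{7,8}}
stable after 3 split(s): 7 block(s)
[7]={7,8}  [8]={7,8}

Answer: BISIMILAR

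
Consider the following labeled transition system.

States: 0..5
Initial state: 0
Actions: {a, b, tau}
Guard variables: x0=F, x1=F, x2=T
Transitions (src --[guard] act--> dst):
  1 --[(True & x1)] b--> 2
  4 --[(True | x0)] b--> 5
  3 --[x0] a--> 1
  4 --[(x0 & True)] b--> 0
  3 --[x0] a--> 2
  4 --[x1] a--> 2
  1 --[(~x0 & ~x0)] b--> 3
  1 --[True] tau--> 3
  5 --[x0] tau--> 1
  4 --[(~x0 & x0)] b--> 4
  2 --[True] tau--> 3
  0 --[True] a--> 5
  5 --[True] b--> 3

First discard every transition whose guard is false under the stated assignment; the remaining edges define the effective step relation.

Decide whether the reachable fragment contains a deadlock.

R = {0,3,5}
  0: a→5  [1 exit(s)]
  3: ∅  [no exit]
  5: b→3  [1 exit(s)]
Path to 3: a·b

Answer: DEADLOCK at state 3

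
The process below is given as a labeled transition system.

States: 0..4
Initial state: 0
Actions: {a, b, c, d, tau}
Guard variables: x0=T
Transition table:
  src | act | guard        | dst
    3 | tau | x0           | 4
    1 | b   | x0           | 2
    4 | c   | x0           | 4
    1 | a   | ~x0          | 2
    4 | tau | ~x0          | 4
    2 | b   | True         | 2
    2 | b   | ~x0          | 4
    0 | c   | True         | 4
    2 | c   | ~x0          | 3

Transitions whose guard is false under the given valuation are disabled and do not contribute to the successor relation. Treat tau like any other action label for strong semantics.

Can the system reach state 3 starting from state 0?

After dropping false guards: 5 live edges.
Layer 0: {0}
Layer 1: {4}  total {0,4}
Reachable = {0,4}

Answer: UNREACHABLE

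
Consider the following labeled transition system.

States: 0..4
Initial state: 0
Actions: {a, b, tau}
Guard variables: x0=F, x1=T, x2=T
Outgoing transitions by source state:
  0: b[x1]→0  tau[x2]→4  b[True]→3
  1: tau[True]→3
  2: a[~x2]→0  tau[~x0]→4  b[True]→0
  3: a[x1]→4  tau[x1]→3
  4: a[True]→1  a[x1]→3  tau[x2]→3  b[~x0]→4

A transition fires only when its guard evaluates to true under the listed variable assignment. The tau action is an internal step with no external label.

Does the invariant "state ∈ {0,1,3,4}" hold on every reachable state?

Answer: INVARIANT HOLDS

Trace:
Inv-set: {0,1,3,4}
Reach set: {0,1,3,4}
  0: safe
  1: safe
  3: safe
  4: safe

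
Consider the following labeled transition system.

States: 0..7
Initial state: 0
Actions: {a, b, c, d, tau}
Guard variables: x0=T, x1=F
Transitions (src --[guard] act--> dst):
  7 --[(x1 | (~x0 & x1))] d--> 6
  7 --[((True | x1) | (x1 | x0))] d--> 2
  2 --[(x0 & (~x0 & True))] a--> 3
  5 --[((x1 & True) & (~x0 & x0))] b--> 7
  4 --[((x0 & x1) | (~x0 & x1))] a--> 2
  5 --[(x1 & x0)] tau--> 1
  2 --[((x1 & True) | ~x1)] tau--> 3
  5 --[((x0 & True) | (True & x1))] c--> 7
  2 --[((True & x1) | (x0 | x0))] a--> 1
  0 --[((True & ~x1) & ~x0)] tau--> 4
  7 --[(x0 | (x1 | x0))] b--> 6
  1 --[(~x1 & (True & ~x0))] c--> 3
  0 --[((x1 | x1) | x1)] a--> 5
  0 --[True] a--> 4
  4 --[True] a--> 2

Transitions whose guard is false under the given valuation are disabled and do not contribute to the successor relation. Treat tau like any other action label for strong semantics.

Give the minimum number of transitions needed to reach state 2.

Answer: 2

Analysis:
Breadth-first toward 2:
  depth 0: {0}
  depth 1: {4}
  depth 2: {2}
2 enters at depth 2; path a·a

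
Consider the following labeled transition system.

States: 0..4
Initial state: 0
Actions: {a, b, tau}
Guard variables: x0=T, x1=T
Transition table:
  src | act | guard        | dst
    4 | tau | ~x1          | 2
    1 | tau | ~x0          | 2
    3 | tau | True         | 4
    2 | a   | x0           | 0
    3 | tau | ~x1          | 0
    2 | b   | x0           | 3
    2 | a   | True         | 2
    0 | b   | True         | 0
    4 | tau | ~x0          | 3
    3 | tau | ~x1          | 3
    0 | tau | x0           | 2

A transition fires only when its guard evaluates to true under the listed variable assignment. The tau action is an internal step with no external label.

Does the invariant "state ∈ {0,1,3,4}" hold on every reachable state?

Answer: INVARIANT VIOLATED at state 2

Working:
Safe = {0,1,3,4}
R = {0,2,3,4}
  0: safe
  2: outside
  3: safe
  4: safe
counterexample path to 2: tau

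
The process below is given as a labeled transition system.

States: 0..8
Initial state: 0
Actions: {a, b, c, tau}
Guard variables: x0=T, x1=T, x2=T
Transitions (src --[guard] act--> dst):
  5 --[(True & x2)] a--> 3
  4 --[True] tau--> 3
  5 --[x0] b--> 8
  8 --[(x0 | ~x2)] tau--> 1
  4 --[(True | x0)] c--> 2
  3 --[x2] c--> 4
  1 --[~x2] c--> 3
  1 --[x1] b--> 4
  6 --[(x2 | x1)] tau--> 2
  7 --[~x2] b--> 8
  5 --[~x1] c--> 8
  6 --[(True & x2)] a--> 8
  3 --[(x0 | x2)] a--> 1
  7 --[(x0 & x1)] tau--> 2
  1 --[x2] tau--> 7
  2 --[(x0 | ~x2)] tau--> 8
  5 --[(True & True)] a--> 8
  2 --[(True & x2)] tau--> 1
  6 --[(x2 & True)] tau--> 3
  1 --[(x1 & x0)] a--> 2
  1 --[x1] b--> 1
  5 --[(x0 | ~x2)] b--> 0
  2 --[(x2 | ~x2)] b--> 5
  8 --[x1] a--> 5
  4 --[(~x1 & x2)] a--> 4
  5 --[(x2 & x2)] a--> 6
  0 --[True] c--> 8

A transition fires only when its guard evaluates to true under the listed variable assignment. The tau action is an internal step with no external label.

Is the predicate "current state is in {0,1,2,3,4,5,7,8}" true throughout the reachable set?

Answer: INVARIANT VIOLATED at state 6

Analysis:
Safe = {0,1,2,3,4,5,7,8}
Reach set: {0,1,2,3,4,5,6,7,8}
  0: ✓
  1: ✓
  2: ✓
  3: ✓
  4: ✓
  5: ✓
  6: ✗ unsafe
  7: ✓
  8: ✓
reach 6 via c·a·a — violates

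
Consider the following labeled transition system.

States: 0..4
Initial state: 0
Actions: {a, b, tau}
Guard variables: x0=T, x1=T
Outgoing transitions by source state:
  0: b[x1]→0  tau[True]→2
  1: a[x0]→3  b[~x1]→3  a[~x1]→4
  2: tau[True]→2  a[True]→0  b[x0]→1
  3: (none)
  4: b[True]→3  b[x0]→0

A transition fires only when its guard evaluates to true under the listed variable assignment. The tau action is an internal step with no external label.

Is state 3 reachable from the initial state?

Answer: REACHABLE

Trace:
After dropping false guards: 8 live edges.
Layer 0: {0}
Layer 1: {2}  now seen {0,2}
Layer 2: {1}  now seen {0,1,2}
Layer 3: {3}  now seen {0,1,2,3}
R = {0,1,2,3}
trace reaching 3: tau·b·a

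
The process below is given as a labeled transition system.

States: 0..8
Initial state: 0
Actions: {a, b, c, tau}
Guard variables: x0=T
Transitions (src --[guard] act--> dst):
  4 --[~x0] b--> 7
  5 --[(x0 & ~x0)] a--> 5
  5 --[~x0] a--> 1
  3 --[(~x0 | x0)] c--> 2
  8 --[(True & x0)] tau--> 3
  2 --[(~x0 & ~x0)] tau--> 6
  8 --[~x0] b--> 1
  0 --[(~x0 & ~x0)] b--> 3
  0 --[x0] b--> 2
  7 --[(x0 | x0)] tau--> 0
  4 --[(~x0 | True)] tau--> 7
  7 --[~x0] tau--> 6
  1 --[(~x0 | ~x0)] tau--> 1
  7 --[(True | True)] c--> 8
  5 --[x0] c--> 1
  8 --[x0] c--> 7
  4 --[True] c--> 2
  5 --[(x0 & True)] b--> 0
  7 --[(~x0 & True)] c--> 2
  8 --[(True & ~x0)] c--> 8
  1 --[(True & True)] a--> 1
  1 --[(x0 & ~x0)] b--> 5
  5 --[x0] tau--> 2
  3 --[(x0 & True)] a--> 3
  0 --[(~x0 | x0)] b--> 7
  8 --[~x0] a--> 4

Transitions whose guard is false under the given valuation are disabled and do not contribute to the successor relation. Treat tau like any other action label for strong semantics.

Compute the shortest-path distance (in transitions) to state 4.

Answer: UNREACHABLE

Working:
BFS to 4:
  Layer 0: {0}
  Layer 1: {2,7}
  Layer 2: {8}
  Layer 3: {3}
4 never appears.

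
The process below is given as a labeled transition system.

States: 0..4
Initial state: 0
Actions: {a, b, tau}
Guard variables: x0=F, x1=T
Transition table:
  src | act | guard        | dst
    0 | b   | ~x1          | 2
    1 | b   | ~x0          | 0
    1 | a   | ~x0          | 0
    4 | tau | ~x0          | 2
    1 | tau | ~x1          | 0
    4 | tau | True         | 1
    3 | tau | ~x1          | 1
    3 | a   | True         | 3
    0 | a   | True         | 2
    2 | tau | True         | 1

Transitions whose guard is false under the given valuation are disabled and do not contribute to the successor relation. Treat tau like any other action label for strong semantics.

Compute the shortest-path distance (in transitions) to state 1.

Layered search for 1:
  depth 0: {0}
  depth 1: {2}
  depth 2: {1}
depth(1)=2, e.g. a·tau

Answer: 2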